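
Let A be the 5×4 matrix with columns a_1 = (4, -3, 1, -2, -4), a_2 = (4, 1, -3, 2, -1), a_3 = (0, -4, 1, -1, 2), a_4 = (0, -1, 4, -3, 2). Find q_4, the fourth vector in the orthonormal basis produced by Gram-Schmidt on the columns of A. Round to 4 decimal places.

q_1 = a_1/‖a_1‖ = (4, -3, 1, -2, -4)/6.7823 = (0.5898, -0.4423, 0.1474, -0.2949, -0.5898).
r_{12} = q_1·a_2 = 1.4744.
u_2 = a_2 − 1.4744·q_1 = (3.1304, 1.6522, -3.2174, 2.4348, -0.1304).
‖u_2‖ = 5.3690, so q_2 = (0.5831, 0.3077, -0.5993, 0.4535, -0.0243).
r_{13} = q_1·a_3 = 1.0321; r_{23} = q_2·a_3 = -2.3322.
u_3 = a_3 − 1.0321·q_1 + 2.3322·q_2 = (0.7511, -2.8258, -0.5498, 0.3620, 2.5520).
‖u_3‖ = 3.9364, so q_3 = (0.1908, -0.7179, -0.1397, 0.0920, 0.6483).
r_{14} = q_1·a_4 = 0.7372; r_{24} = q_2·a_4 = -4.1138; r_{34} = q_3·a_4 = 1.1800.
u_4 = a_4 − 0.7372·q_1 + 4.1138·q_2 − 1.1800·q_3 = (1.7386, 1.4390, 1.5909, -1.0256, 1.5699).
‖u_4‖ = 3.3378, so q_4 = (0.5209, 0.4311, 0.4766, -0.3073, 0.4703).

q_4 = (0.5209, 0.4311, 0.4766, -0.3073, 0.4703)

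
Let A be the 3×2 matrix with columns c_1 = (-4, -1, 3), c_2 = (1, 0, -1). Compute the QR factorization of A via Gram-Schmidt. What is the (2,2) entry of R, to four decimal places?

r_{22} = 0.3397

c_1 = (-4, -1, 3); ‖c_1‖ = 5.0990, so e_1 = (-0.7845, -0.1961, 0.5883).
e_1·c_2 = (-0.7845)·1 + (-0.1961)·0 + 0.5883·(-1) = -1.3728.
u_2 = c_2 + 1.3728·e_1 = (-0.0769, -0.2692, -0.1923).
r_{22} = ‖u_2‖ = 0.3397.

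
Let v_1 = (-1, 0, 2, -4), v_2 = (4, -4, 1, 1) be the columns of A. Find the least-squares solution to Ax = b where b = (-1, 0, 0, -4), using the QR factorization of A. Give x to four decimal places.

q_1 = v_1/‖v_1‖ = (-1, 0, 2, -4)/4.5826 = (-0.2182, 0.0000, 0.4364, -0.8729).
r_{12} = q_1·v_2 = -1.3093.
u_2 = v_2 + 1.3093·q_1 = (3.7143, -4.0000, 1.5714, -0.1429).
‖u_2‖ = 5.6821, so q_2 = (0.6537, -0.7040, 0.2766, -0.0251).
Qᵀb = (3.7097, -0.5531).
Back-substitute: x_2 = -0.5531/5.6821 = -0.0973.
x_1 = (3.7097 + 1.3093·(-0.0973))/4.5826 = 0.7817.

x = (0.7817, -0.0973)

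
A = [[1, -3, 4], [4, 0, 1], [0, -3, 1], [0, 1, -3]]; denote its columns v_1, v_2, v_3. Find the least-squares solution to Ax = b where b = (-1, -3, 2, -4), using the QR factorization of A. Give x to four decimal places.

x = (-1.0321, 0.0107, 0.5722)

e_1 = v_1/‖v_1‖ = (1, 4, 0, 0)/4.1231 = (0.2425, 0.9701, 0.0000, 0.0000).
r_{12} = e_1·v_2 = -0.7276.
u_2 = v_2 + 0.7276·e_1 = (-2.8235, 0.7059, -3.0000, 1.0000).
‖u_2‖ = 4.2977, so e_2 = (-0.6570, 0.1642, -0.6980, 0.2327).
r_{13} = e_1·v_3 = 1.9403; r_{23} = e_2·v_3 = -3.8598.
u_3 = v_3 − 1.9403·e_1 + 3.8598·e_2 = (0.9936, -0.2484, -1.6943, -2.1019).
‖u_3‖ = 2.8875, so e_3 = (0.3441, -0.0860, -0.5868, -0.7279).
Qᵀb = (-3.1530, -2.1626, 1.6522).
Back-substitute: x_3 = 1.6522/2.8875 = 0.5722.
x_2 = (-2.1626 + 3.8598·0.5722)/4.2977 = 0.0107.
x_1 = (-3.1530 + 0.7276·0.0107 − 1.9403·0.5722)/4.1231 = -1.0321.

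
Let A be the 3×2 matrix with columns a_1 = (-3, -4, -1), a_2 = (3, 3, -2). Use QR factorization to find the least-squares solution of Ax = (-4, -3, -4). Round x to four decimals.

a_1 = (-3, -4, -1); ‖a_1‖ = 5.0990, so q_1 = (-0.5883, -0.7845, -0.1961).
q_1·a_2 = (-0.5883)·3 + (-0.7845)·3 + (-0.1961)·(-2) = -3.7262.
u_2 = a_2 + 3.7262·q_1 = (0.8077, 0.0769, -2.7308).
‖u_2‖ = 2.8488, so q_2 = (0.2835, 0.0270, -0.9586).
Qᵀb = (5.4913, 2.6192).
Back-substitute: x_2 = 2.6192/2.8488 = 0.9194.
x_1 = (5.4913 + 3.7262·0.9194)/5.0990 = 1.7488.

x = (1.7488, 0.9194)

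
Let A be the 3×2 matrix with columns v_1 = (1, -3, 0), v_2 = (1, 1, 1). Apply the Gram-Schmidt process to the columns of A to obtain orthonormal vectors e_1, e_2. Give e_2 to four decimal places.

v_1 = (1, -3, 0); ‖v_1‖ = 3.1623, so e_1 = (0.3162, -0.9487, 0.0000).
e_1·v_2 = 0.3162·1 + (-0.9487)·1 + 0.0000·1 = -0.6325.
u_2 = v_2 + 0.6325·e_1 = (1.2000, 0.4000, 1.0000).
‖u_2‖ = 1.6125, so e_2 = (0.7442, 0.2481, 0.6202).

e_2 = (0.7442, 0.2481, 0.6202)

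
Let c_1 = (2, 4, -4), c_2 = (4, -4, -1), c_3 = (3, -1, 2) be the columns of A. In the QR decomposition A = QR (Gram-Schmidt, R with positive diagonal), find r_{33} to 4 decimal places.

c_1 = (2, 4, -4); ‖c_1‖ = 6.0000, so q_1 = (0.3333, 0.6667, -0.6667).
q_1·c_2 = 0.3333·4 + 0.6667·(-4) + (-0.6667)·(-1) = -0.6667.
u_2 = c_2 + 0.6667·q_1 = (4.2222, -3.5556, -1.4444).
‖u_2‖ = 5.7057, so q_2 = (0.7400, -0.6232, -0.2532).
q_1·c_3 = 0.3333·3 + 0.6667·(-1) + (-0.6667)·2 = -1.0000; q_2·c_3 = 0.7400·3 + (-0.6232)·(-1) + (-0.2532)·2 = 2.3368.
u_3 = c_3 + 1.0000·q_1 − 2.3368·q_2 = (1.6041, 1.1229, 1.9249).
r_{33} = ‖u_3‖ = 2.7458.

r_{33} = 2.7458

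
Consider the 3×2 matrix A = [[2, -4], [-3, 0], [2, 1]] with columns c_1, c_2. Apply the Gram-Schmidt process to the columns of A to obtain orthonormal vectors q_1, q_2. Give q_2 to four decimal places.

q_2 = (-0.8539, -0.2745, 0.4422)

c_1 = (2, -3, 2); ‖c_1‖ = 4.1231, so q_1 = (0.4851, -0.7276, 0.4851).
q_1·c_2 = 0.4851·(-4) + (-0.7276)·0 + 0.4851·1 = -1.4552.
u_2 = c_2 + 1.4552·q_1 = (-3.2941, -1.0588, 1.7059).
‖u_2‖ = 3.8578, so q_2 = (-0.8539, -0.2745, 0.4422).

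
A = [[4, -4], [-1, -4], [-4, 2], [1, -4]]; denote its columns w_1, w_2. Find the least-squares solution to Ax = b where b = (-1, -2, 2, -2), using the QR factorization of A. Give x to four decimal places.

x = (-0.0403, 0.4430)

q_1 = w_1/‖w_1‖ = (4, -1, -4, 1)/5.8310 = (0.6860, -0.1715, -0.6860, 0.1715).
r_{12} = q_1·w_2 = -4.1160.
u_2 = w_2 + 4.1160·q_1 = (-1.1765, -4.7059, -0.8235, -3.2941).
‖u_2‖ = 5.9210, so q_2 = (-0.1987, -0.7948, -0.1391, -0.5563).
Qᵀb = (-2.0580, 2.6227).
Back-substitute: x_2 = 2.6227/5.9210 = 0.4430.
x_1 = (-2.0580 + 4.1160·0.4430)/5.8310 = -0.0403.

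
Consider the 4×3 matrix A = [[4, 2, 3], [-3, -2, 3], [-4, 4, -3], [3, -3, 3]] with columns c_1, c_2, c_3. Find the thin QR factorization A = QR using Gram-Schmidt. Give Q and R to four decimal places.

Q = [[0.5657, 0.5208, 0.6323], [-0.4243, -0.4810, 0.7587], [-0.5657, 0.5642, 0.1294], [0.4243, -0.4232, 0.0882]], R = [[7.0711, -1.5556, 3.3941], [0.0000, 5.5299, -2.8427], [0.0000, 0.0000, 4.0496]]

c_1 = (4, -3, -4, 3); ‖c_1‖ = 7.0711, so q_1 = (0.5657, -0.4243, -0.5657, 0.4243).
q_1·c_2 = 0.5657·2 + (-0.4243)·(-2) + (-0.5657)·4 + 0.4243·(-3) = -1.5556.
u_2 = c_2 + 1.5556·q_1 = (2.8800, -2.6600, 3.1200, -2.3400).
‖u_2‖ = 5.5299, so q_2 = (0.5208, -0.4810, 0.5642, -0.4232).
q_1·c_3 = 0.5657·3 + (-0.4243)·3 + (-0.5657)·(-3) + 0.4243·3 = 3.3941; q_2·c_3 = 0.5208·3 + (-0.4810)·3 + 0.5642·(-3) + (-0.4232)·3 = -2.8427.
u_3 = c_3 − 3.3941·q_1 + 2.8427·q_2 = (2.5605, 3.0726, 0.5239, 0.3571).
‖u_3‖ = 4.0496, so q_3 = (0.6323, 0.7587, 0.1294, 0.0882).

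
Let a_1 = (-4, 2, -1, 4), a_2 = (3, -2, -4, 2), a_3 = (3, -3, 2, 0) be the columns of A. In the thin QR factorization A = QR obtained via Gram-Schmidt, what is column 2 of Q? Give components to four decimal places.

a_1 = (-4, 2, -1, 4); ‖a_1‖ = 6.0828, so e_1 = (-0.6576, 0.3288, -0.1644, 0.6576).
e_1·a_2 = (-0.6576)·3 + 0.3288·(-2) + (-0.1644)·(-4) + 0.6576·2 = -0.6576.
u_2 = a_2 + 0.6576·e_1 = (2.5676, -1.7838, -4.1081, 2.4324).
‖u_2‖ = 5.7068, so e_2 = (0.4499, -0.3126, -0.7199, 0.4262).

e_2 = (0.4499, -0.3126, -0.7199, 0.4262)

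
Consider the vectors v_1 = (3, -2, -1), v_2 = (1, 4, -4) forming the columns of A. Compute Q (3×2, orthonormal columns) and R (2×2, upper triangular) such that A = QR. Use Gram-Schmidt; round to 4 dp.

Q = [[0.8018, 0.2116], [-0.5345, 0.6722], [-0.2673, -0.7095]], R = [[3.7417, -0.2673], [0.0000, 5.7383]]

v_1 = (3, -2, -1); ‖v_1‖ = 3.7417, so e_1 = (0.8018, -0.5345, -0.2673).
e_1·v_2 = 0.8018·1 + (-0.5345)·4 + (-0.2673)·(-4) = -0.2673.
u_2 = v_2 + 0.2673·e_1 = (1.2143, 3.8571, -4.0714).
‖u_2‖ = 5.7383, so e_2 = (0.2116, 0.6722, -0.7095).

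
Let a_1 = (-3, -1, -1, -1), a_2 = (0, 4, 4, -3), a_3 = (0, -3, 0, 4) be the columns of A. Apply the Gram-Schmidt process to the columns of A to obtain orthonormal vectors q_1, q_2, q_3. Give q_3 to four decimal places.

q_3 = (-0.3339, -0.2696, 0.6988, 0.5723)

q_1 = a_1/‖a_1‖ = (-3, -1, -1, -1)/3.4641 = (-0.8660, -0.2887, -0.2887, -0.2887).
r_{12} = q_1·a_2 = -1.4434.
u_2 = a_2 + 1.4434·q_1 = (-1.2500, 3.5833, 3.5833, -3.4167).
‖u_2‖ = 6.2383, so q_2 = (-0.2004, 0.5744, 0.5744, -0.5477).
r_{13} = q_1·a_3 = -0.2887; r_{23} = q_2·a_3 = -3.9140.
u_3 = a_3 + 0.2887·q_1 + 3.9140·q_2 = (-1.0343, -0.8351, 2.1649, 1.7730).
‖u_3‖ = 3.0980, so q_3 = (-0.3339, -0.2696, 0.6988, 0.5723).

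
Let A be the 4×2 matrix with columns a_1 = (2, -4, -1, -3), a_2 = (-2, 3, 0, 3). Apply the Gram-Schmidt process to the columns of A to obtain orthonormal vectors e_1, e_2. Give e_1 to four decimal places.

e_1 = a_1/‖a_1‖ = (2, -4, -1, -3)/5.4772 = (0.3651, -0.7303, -0.1826, -0.5477).

e_1 = (0.3651, -0.7303, -0.1826, -0.5477)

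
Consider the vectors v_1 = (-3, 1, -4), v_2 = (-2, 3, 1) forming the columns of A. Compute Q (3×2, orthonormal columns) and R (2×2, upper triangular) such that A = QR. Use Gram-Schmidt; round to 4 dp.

Q = [[-0.5883, -0.3941], [0.1961, 0.7776], [-0.7845, 0.4900]], R = [[5.0990, 0.9806], [0.0000, 3.6109]]

q_1 = v_1/‖v_1‖ = (-3, 1, -4)/5.0990 = (-0.5883, 0.1961, -0.7845).
r_{12} = q_1·v_2 = 0.9806.
u_2 = v_2 − 0.9806·q_1 = (-1.4231, 2.8077, 1.7692).
‖u_2‖ = 3.6109, so q_2 = (-0.3941, 0.7776, 0.4900).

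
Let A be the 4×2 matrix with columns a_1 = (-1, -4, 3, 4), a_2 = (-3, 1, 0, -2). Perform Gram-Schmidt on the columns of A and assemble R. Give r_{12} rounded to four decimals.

a_1 = (-1, -4, 3, 4); ‖a_1‖ = 6.4807, so q_1 = (-0.1543, -0.6172, 0.4629, 0.6172).
r_{12} = q_1·a_2 = -1.3887.

r_{12} = -1.3887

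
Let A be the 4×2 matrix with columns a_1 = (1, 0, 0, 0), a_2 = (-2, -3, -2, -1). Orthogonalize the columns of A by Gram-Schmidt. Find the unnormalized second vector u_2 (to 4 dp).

u_2 = (0.0000, -3.0000, -2.0000, -1.0000)

a_1 = (1, 0, 0, 0); ‖a_1‖ = 1.0000, so q_1 = (1.0000, 0.0000, 0.0000, 0.0000).
q_1·a_2 = 1.0000·(-2) + 0.0000·(-3) + 0.0000·(-2) + 0.0000·(-1) = -2.0000.
u_2 = a_2 + 2.0000·q_1 = (0.0000, -3.0000, -2.0000, -1.0000).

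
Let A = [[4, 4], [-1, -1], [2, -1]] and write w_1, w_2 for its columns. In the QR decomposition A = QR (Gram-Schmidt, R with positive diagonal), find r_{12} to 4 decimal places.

w_1 = (4, -1, 2); ‖w_1‖ = 4.5826, so e_1 = (0.8729, -0.2182, 0.4364).
r_{12} = e_1·w_2 = 3.2733.

r_{12} = 3.2733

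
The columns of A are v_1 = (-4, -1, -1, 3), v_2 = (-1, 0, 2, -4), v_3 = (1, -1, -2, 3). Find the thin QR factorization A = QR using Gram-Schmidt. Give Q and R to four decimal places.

q_1 = v_1/‖v_1‖ = (-4, -1, -1, 3)/5.1962 = (-0.7698, -0.1925, -0.1925, 0.5774).
r_{12} = q_1·v_2 = -1.9245.
u_2 = v_2 + 1.9245·q_1 = (-2.4815, -0.3704, 1.6296, -2.8889).
‖u_2‖ = 4.1589, so q_2 = (-0.5967, -0.0891, 0.3918, -0.6946).
r_{13} = q_1·v_3 = 1.5396; r_{23} = q_2·v_3 = -3.3752.
u_3 = v_3 − 1.5396·q_1 + 3.3752·q_2 = (0.1713, -1.0043, -0.3812, -0.2334).
‖u_3‖ = 1.1125, so q_3 = (0.1540, -0.9027, -0.3426, -0.2098).

Q = [[-0.7698, -0.5967, 0.1540], [-0.1925, -0.0891, -0.9027], [-0.1925, 0.3918, -0.3426], [0.5774, -0.6946, -0.2098]], R = [[5.1962, -1.9245, 1.5396], [0.0000, 4.1589, -3.3752], [0.0000, 0.0000, 1.1125]]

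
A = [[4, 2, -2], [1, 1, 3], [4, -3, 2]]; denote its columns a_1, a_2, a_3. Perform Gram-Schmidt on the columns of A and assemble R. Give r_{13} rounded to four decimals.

q_1 = a_1/‖a_1‖ = (4, 1, 4)/5.7446 = (0.6963, 0.1741, 0.6963).
r_{13} = q_1·a_3 = 0.5222.

r_{13} = 0.5222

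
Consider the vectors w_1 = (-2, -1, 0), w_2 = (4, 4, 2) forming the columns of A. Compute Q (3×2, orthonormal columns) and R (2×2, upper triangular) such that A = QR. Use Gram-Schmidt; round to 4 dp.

q_1 = w_1/‖w_1‖ = (-2, -1, 0)/2.2361 = (-0.8944, -0.4472, 0.0000).
r_{12} = q_1·w_2 = -5.3666.
u_2 = w_2 + 5.3666·q_1 = (-0.8000, 1.6000, 2.0000).
‖u_2‖ = 2.6833, so q_2 = (-0.2981, 0.5963, 0.7454).

Q = [[-0.8944, -0.2981], [-0.4472, 0.5963], [0.0000, 0.7454]], R = [[2.2361, -5.3666], [0.0000, 2.6833]]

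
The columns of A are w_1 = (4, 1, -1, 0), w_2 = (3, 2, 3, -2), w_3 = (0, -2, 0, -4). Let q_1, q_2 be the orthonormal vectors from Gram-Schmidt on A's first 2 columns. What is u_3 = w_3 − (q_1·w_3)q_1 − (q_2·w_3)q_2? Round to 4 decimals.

w_1 = (4, 1, -1, 0); ‖w_1‖ = 4.2426, so q_1 = (0.9428, 0.2357, -0.2357, 0.0000).
q_1·w_2 = 0.9428·3 + 0.2357·2 + (-0.2357)·3 + 0.0000·(-2) = 2.5927.
u_2 = w_2 − 2.5927·q_1 = (0.5556, 1.3889, 3.6111, -2.0000).
‖u_2‖ = 4.3906, so q_2 = (0.1265, 0.3163, 0.8225, -0.4555).
q_1·w_3 = 0.9428·0 + 0.2357·(-2) + (-0.2357)·0 + 0.0000·(-4) = -0.4714; q_2·w_3 = 0.1265·0 + 0.3163·(-2) + 0.8225·0 + (-0.4555)·(-4) = 1.1894.
u_3 = w_3 + 0.4714·q_1 − 1.1894·q_2 = (0.2939, -2.2651, -1.0893, -3.4582).

u_3 = (0.2939, -2.2651, -1.0893, -3.4582)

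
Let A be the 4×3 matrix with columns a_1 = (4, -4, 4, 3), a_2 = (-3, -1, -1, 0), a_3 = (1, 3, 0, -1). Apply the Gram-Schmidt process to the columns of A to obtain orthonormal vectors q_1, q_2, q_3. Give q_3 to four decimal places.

q_3 = (-0.4085, 0.4966, 0.7290, 0.2348)

q_1 = a_1/‖a_1‖ = (4, -4, 4, 3)/7.5498 = (0.5298, -0.5298, 0.5298, 0.3974).
r_{12} = q_1·a_2 = -1.5894.
u_2 = a_2 + 1.5894·q_1 = (-2.1579, -1.8421, -0.1579, 0.6316).
‖u_2‖ = 2.9110, so q_2 = (-0.7413, -0.6328, -0.0542, 0.2170).
r_{13} = q_1·a_3 = -1.4570; r_{23} = q_2·a_3 = -2.8567.
u_3 = a_3 + 1.4570·q_1 + 2.8567·q_2 = (-0.3458, 0.4203, 0.6170, 0.1988).
‖u_3‖ = 0.8464, so q_3 = (-0.4085, 0.4966, 0.7290, 0.2348).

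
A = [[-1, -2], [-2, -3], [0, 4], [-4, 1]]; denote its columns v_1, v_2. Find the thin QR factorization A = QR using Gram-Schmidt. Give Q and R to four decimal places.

Q = [[-0.2182, -0.3346], [-0.4364, -0.4844], [0.0000, 0.7398], [-0.8729, 0.3258]], R = [[4.5826, 0.8729], [0.0000, 5.4072]]

q_1 = v_1/‖v_1‖ = (-1, -2, 0, -4)/4.5826 = (-0.2182, -0.4364, 0.0000, -0.8729).
r_{12} = q_1·v_2 = 0.8729.
u_2 = v_2 − 0.8729·q_1 = (-1.8095, -2.6190, 4.0000, 1.7619).
‖u_2‖ = 5.4072, so q_2 = (-0.3346, -0.4844, 0.7398, 0.3258).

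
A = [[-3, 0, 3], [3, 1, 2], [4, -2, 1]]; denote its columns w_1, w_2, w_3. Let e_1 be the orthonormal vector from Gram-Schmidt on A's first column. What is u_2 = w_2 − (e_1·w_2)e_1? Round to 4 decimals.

e_1 = w_1/‖w_1‖ = (-3, 3, 4)/5.8310 = (-0.5145, 0.5145, 0.6860).
r_{12} = e_1·w_2 = -0.8575.
u_2 = w_2 + 0.8575·e_1 = (-0.4412, 1.4412, -1.4118).

u_2 = (-0.4412, 1.4412, -1.4118)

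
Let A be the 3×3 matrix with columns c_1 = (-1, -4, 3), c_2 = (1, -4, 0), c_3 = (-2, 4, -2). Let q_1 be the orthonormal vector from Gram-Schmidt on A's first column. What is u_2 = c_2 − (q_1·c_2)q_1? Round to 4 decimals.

u_2 = (1.5769, -1.6923, -1.7308)

c_1 = (-1, -4, 3); ‖c_1‖ = 5.0990, so q_1 = (-0.1961, -0.7845, 0.5883).
q_1·c_2 = (-0.1961)·1 + (-0.7845)·(-4) + 0.5883·0 = 2.9417.
u_2 = c_2 − 2.9417·q_1 = (1.5769, -1.6923, -1.7308).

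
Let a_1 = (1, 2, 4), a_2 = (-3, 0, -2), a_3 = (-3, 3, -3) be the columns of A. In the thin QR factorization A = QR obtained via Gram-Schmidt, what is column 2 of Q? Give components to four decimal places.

e_2 = (-0.9204, 0.3894, 0.0354)

a_1 = (1, 2, 4); ‖a_1‖ = 4.5826, so e_1 = (0.2182, 0.4364, 0.8729).
e_1·a_2 = 0.2182·(-3) + 0.4364·0 + 0.8729·(-2) = -2.4004.
u_2 = a_2 + 2.4004·e_1 = (-2.4762, 1.0476, 0.0952).
‖u_2‖ = 2.6904, so e_2 = (-0.9204, 0.3894, 0.0354).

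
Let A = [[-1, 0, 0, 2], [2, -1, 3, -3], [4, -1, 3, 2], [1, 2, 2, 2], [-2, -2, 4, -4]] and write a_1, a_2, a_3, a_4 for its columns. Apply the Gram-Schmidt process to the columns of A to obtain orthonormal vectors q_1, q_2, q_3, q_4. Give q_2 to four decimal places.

q_1 = a_1/‖a_1‖ = (-1, 2, 4, 1, -2)/5.0990 = (-0.1961, 0.3922, 0.7845, 0.1961, -0.3922).
r_{12} = q_1·a_2 = 0.0000.
u_2 = a_2 + 0.0000·q_1 = (0.0000, -1.0000, -1.0000, 2.0000, -2.0000).
‖u_2‖ = 3.1623, so q_2 = (0.0000, -0.3162, -0.3162, 0.6325, -0.6325).

q_2 = (0.0000, -0.3162, -0.3162, 0.6325, -0.6325)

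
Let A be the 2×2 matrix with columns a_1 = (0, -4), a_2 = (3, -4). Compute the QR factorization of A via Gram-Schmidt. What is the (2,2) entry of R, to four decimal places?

a_1 = (0, -4); ‖a_1‖ = 4.0000, so q_1 = (0.0000, -1.0000).
q_1·a_2 = 0.0000·3 + (-1.0000)·(-4) = 4.0000.
u_2 = a_2 − 4.0000·q_1 = (3.0000, 0.0000).
r_{22} = ‖u_2‖ = 3.0000.

r_{22} = 3.0000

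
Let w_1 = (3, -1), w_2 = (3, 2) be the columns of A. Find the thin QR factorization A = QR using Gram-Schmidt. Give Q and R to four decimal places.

Q = [[0.9487, 0.3162], [-0.3162, 0.9487]], R = [[3.1623, 2.2136], [0.0000, 2.8460]]

w_1 = (3, -1); ‖w_1‖ = 3.1623, so e_1 = (0.9487, -0.3162).
e_1·w_2 = 0.9487·3 + (-0.3162)·2 = 2.2136.
u_2 = w_2 − 2.2136·e_1 = (0.9000, 2.7000).
‖u_2‖ = 2.8460, so e_2 = (0.3162, 0.9487).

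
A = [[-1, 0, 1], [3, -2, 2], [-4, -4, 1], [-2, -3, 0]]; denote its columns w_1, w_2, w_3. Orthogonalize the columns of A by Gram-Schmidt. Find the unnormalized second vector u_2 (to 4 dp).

u_2 = (0.5333, -3.6000, -1.8667, -1.9333)

w_1 = (-1, 3, -4, -2); ‖w_1‖ = 5.4772, so q_1 = (-0.1826, 0.5477, -0.7303, -0.3651).
q_1·w_2 = (-0.1826)·0 + 0.5477·(-2) + (-0.7303)·(-4) + (-0.3651)·(-3) = 2.9212.
u_2 = w_2 − 2.9212·q_1 = (0.5333, -3.6000, -1.8667, -1.9333).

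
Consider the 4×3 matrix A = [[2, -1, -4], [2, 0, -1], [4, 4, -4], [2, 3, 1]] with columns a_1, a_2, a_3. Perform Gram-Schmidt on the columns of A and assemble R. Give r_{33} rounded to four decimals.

r_{33} = 2.7872

q_1 = a_1/‖a_1‖ = (2, 2, 4, 2)/5.2915 = (0.3780, 0.3780, 0.7559, 0.3780).
r_{12} = q_1·a_2 = 3.7796.
u_2 = a_2 − 3.7796·q_1 = (-2.4286, -1.4286, 1.1429, 1.5714).
‖u_2‖ = 3.4226, so q_2 = (-0.7096, -0.4174, 0.3339, 0.4591).
r_{13} = q_1·a_3 = -4.5356; r_{23} = q_2·a_3 = 2.3791.
u_3 = a_3 + 4.5356·q_1 − 2.3791·q_2 = (-0.5976, 1.7073, -1.3659, 1.6220).
r_{33} = ‖u_3‖ = 2.7872.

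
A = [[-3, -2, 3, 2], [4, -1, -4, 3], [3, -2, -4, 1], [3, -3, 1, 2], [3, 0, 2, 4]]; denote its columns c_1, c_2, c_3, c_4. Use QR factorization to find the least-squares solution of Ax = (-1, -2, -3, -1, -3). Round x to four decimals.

c_1 = (-3, 4, 3, 3, 3); ‖c_1‖ = 7.2111, so q_1 = (-0.4160, 0.5547, 0.4160, 0.4160, 0.4160).
q_1·c_2 = (-0.4160)·(-2) + 0.5547·(-1) + 0.4160·(-2) + 0.4160·(-3) + 0.4160·0 = -1.8028.
u_2 = c_2 + 1.8028·q_1 = (-2.7500, 0.0000, -1.2500, -2.2500, 0.7500).
‖u_2‖ = 3.8406, so q_2 = (-0.7160, 0.0000, -0.3255, -0.5859, 0.1953).
q_1·c_3 = (-0.4160)·3 + 0.5547·(-4) + 0.4160·(-4) + 0.4160·1 + 0.4160·2 = -3.8829; q_2·c_3 = (-0.7160)·3 + 0.0000·(-4) + (-0.3255)·(-4) + (-0.5859)·1 + 0.1953·2 = -1.0415.
u_3 = c_3 + 3.8829·q_1 + 1.0415·q_2 = (0.6389, -1.8462, -2.7236, 2.0052, 3.8188).
‖u_3‖ = 5.4624, so q_3 = (0.1170, -0.3380, -0.4986, 0.3671, 0.6991).
q_1·c_4 = (-0.4160)·2 + 0.5547·3 + 0.4160·1 + 0.4160·2 + 0.4160·4 = 3.7442; q_2·c_4 = (-0.7160)·2 + 0.0000·3 + (-0.3255)·1 + (-0.5859)·2 + 0.1953·4 = -2.1481; q_3·c_4 = 0.1170·2 + (-0.3380)·3 + (-0.4986)·1 + 0.3671·2 + 0.6991·4 = 2.2520.
u_4 = c_4 − 3.7442·q_1 + 2.1481·q_2 − 2.2520·q_3 = (1.7562, 1.6842, -0.1340, -1.6428, 1.2875).
‖u_4‖ = 3.2086, so q_4 = (0.5473, 0.5249, -0.0418, -0.5120, 0.4013).
Qᵀb = (-3.6056, 1.6925, -0.4096, -2.1636).
Back-substitute: x_4 = -2.1636/3.2086 = -0.6743.
x_3 = (-0.4096 − 2.2520·(-0.6743))/5.4624 = 0.2030.
x_2 = (1.6925 + 1.0415·0.2030 + 2.1481·(-0.6743))/3.8406 = 0.1186.
x_1 = (-3.6056 + 1.8028·0.1186 + 3.8829·0.2030 − 3.7442·(-0.6743))/7.2111 = -0.0109.

x = (-0.0109, 0.1186, 0.2030, -0.6743)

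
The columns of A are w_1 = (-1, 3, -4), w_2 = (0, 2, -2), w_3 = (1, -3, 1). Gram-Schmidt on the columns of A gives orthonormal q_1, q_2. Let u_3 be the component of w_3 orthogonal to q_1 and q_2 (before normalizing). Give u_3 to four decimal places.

w_1 = (-1, 3, -4); ‖w_1‖ = 5.0990, so q_1 = (-0.1961, 0.5883, -0.7845).
q_1·w_2 = (-0.1961)·0 + 0.5883·2 + (-0.7845)·(-2) = 2.7456.
u_2 = w_2 − 2.7456·q_1 = (0.5385, 0.3846, 0.1538).
‖u_2‖ = 0.6794, so q_2 = (0.7926, 0.5661, 0.2265).
q_1·w_3 = (-0.1961)·1 + 0.5883·(-3) + (-0.7845)·1 = -2.7456; q_2·w_3 = 0.7926·1 + 0.5661·(-3) + 0.2265·1 = -0.6794.
u_3 = w_3 + 2.7456·q_1 + 0.6794·q_2 = (1.0000, -1.0000, -1.0000).

u_3 = (1.0000, -1.0000, -1.0000)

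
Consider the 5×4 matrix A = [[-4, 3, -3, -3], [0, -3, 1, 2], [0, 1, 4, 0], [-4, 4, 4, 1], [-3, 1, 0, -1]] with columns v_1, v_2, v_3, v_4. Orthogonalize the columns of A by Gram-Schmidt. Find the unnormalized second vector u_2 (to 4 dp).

q_1 = v_1/‖v_1‖ = (-4, 0, 0, -4, -3)/6.4031 = (-0.6247, 0.0000, 0.0000, -0.6247, -0.4685).
r_{12} = q_1·v_2 = -4.8414.
u_2 = v_2 + 4.8414·q_1 = (-0.0244, -3.0000, 1.0000, 0.9756, -1.2683).

u_2 = (-0.0244, -3.0000, 1.0000, 0.9756, -1.2683)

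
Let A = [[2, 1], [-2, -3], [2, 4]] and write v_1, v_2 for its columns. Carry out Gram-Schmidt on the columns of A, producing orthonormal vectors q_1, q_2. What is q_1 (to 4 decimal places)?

q_1 = v_1/‖v_1‖ = (2, -2, 2)/3.4641 = (0.5774, -0.5774, 0.5774).

q_1 = (0.5774, -0.5774, 0.5774)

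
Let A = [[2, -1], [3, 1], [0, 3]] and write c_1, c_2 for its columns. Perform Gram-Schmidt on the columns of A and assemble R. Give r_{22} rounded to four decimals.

r_{22} = 3.3050

q_1 = c_1/‖c_1‖ = (2, 3, 0)/3.6056 = (0.5547, 0.8321, 0.0000).
r_{12} = q_1·c_2 = 0.2774.
u_2 = c_2 − 0.2774·q_1 = (-1.1538, 0.7692, 3.0000).
r_{22} = ‖u_2‖ = 3.3050.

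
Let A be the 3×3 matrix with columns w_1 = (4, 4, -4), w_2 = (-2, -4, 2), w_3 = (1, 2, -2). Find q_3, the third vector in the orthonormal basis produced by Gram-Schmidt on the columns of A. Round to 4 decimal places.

q_1 = w_1/‖w_1‖ = (4, 4, -4)/6.9282 = (0.5774, 0.5774, -0.5774).
r_{12} = q_1·w_2 = -4.6188.
u_2 = w_2 + 4.6188·q_1 = (0.6667, -1.3333, -0.6667).
‖u_2‖ = 1.6330, so q_2 = (0.4082, -0.8165, -0.4082).
r_{13} = q_1·w_3 = 2.8868; r_{23} = q_2·w_3 = -0.4082.
u_3 = w_3 − 2.8868·q_1 + 0.4082·q_2 = (-0.5000, 0.0000, -0.5000).
‖u_3‖ = 0.7071, so q_3 = (-0.7071, 0.0000, -0.7071).

q_3 = (-0.7071, 0.0000, -0.7071)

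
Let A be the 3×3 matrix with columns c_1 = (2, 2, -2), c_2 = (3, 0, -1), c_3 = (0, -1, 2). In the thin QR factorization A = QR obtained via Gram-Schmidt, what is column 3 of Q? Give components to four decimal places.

c_1 = (2, 2, -2); ‖c_1‖ = 3.4641, so q_1 = (0.5774, 0.5774, -0.5774).
q_1·c_2 = 0.5774·3 + 0.5774·0 + (-0.5774)·(-1) = 2.3094.
u_2 = c_2 − 2.3094·q_1 = (1.6667, -1.3333, 0.3333).
‖u_2‖ = 2.1602, so q_2 = (0.7715, -0.6172, 0.1543).
q_1·c_3 = 0.5774·0 + 0.5774·(-1) + (-0.5774)·2 = -1.7321; q_2·c_3 = 0.7715·0 + (-0.6172)·(-1) + 0.1543·2 = 0.9258.
u_3 = c_3 + 1.7321·q_1 − 0.9258·q_2 = (0.2857, 0.5714, 0.8571).
‖u_3‖ = 1.0690, so q_3 = (0.2673, 0.5345, 0.8018).

q_3 = (0.2673, 0.5345, 0.8018)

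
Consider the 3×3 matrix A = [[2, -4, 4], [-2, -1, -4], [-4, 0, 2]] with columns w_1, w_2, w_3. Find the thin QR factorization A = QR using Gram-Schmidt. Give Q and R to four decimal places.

Q = [[0.4082, -0.8890, 0.2074], [-0.4082, -0.3810, -0.8296], [-0.8165, -0.2540, 0.5185]], R = [[4.8990, -1.2247, 1.6330], [0.0000, 3.9370, -2.5400], [0.0000, 0.0000, 5.1848]]

q_1 = w_1/‖w_1‖ = (2, -2, -4)/4.8990 = (0.4082, -0.4082, -0.8165).
r_{12} = q_1·w_2 = -1.2247.
u_2 = w_2 + 1.2247·q_1 = (-3.5000, -1.5000, -1.0000).
‖u_2‖ = 3.9370, so q_2 = (-0.8890, -0.3810, -0.2540).
r_{13} = q_1·w_3 = 1.6330; r_{23} = q_2·w_3 = -2.5400.
u_3 = w_3 − 1.6330·q_1 + 2.5400·q_2 = (1.0753, -4.3011, 2.6882).
‖u_3‖ = 5.1848, so q_3 = (0.2074, -0.8296, 0.5185).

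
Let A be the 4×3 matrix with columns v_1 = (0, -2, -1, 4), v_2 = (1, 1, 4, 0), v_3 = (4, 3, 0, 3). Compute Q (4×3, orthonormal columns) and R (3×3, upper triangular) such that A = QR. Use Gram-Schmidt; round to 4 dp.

Q = [[0.0000, 0.2478, 0.6593], [-0.4364, 0.1062, 0.6359], [-0.2182, 0.9204, -0.3238], [0.8729, 0.2832, 0.2370]], R = [[4.5826, -1.3093, 1.3093], [0.0000, 4.0356, 2.1594], [0.0000, 0.0000, 5.2557]]

v_1 = (0, -2, -1, 4); ‖v_1‖ = 4.5826, so e_1 = (0.0000, -0.4364, -0.2182, 0.8729).
e_1·v_2 = 0.0000·1 + (-0.4364)·1 + (-0.2182)·4 + 0.8729·0 = -1.3093.
u_2 = v_2 + 1.3093·e_1 = (1.0000, 0.4286, 3.7143, 1.1429).
‖u_2‖ = 4.0356, so e_2 = (0.2478, 0.1062, 0.9204, 0.2832).
e_1·v_3 = 0.0000·4 + (-0.4364)·3 + (-0.2182)·0 + 0.8729·3 = 1.3093; e_2·v_3 = 0.2478·4 + 0.1062·3 + 0.9204·0 + 0.2832·3 = 2.1594.
u_3 = v_3 − 1.3093·e_1 − 2.1594·e_2 = (3.4649, 3.3421, -1.7018, 1.2456).
‖u_3‖ = 5.2557, so e_3 = (0.6593, 0.6359, -0.3238, 0.2370).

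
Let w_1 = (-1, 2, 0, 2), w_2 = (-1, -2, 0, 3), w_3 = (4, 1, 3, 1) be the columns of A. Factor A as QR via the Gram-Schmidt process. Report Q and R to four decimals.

e_1 = w_1/‖w_1‖ = (-1, 2, 0, 2)/3.0000 = (-0.3333, 0.6667, 0.0000, 0.6667).
r_{12} = e_1·w_2 = 1.0000.
u_2 = w_2 − 1.0000·e_1 = (-0.6667, -2.6667, 0.0000, 2.3333).
‖u_2‖ = 3.6056, so e_2 = (-0.1849, -0.7396, 0.0000, 0.6472).
r_{13} = e_1·w_3 = 0.0000; r_{23} = e_2·w_3 = -0.8321.
u_3 = w_3 + 0.0000·e_1 + 0.8321·e_2 = (3.8462, 0.3846, 3.0000, 1.5385).
‖u_3‖ = 5.1291, so e_3 = (0.7499, 0.0750, 0.5849, 0.2999).

Q = [[-0.3333, -0.1849, 0.7499], [0.6667, -0.7396, 0.0750], [0.0000, 0.0000, 0.5849], [0.6667, 0.6472, 0.2999]], R = [[3.0000, 1.0000, 0.0000], [0.0000, 3.6056, -0.8321], [0.0000, 0.0000, 5.1291]]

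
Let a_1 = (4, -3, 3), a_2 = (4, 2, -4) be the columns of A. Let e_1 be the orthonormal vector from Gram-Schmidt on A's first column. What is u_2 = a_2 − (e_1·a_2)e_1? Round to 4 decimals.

u_2 = (4.2353, 1.8235, -3.8235)

a_1 = (4, -3, 3); ‖a_1‖ = 5.8310, so e_1 = (0.6860, -0.5145, 0.5145).
e_1·a_2 = 0.6860·4 + (-0.5145)·2 + 0.5145·(-4) = -0.3430.
u_2 = a_2 + 0.3430·e_1 = (4.2353, 1.8235, -3.8235).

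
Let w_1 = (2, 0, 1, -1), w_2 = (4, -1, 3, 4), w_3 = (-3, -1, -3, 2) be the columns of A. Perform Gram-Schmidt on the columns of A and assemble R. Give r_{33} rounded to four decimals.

r_{33} = 1.6771

w_1 = (2, 0, 1, -1); ‖w_1‖ = 2.4495, so e_1 = (0.8165, 0.0000, 0.4082, -0.4082).
e_1·w_2 = 0.8165·4 + 0.0000·(-1) + 0.4082·3 + (-0.4082)·4 = 2.8577.
u_2 = w_2 − 2.8577·e_1 = (1.6667, -1.0000, 1.8333, 5.1667).
‖u_2‖ = 5.8166, so e_2 = (0.2865, -0.1719, 0.3152, 0.8883).
e_1·w_3 = 0.8165·(-3) + 0.0000·(-1) + 0.4082·(-3) + (-0.4082)·2 = -4.4907; e_2·w_3 = 0.2865·(-3) + (-0.1719)·(-1) + 0.3152·(-3) + 0.8883·2 = 0.1433.
u_3 = w_3 + 4.4907·e_1 − 0.1433·e_2 = (0.6256, -0.9754, -1.2118, 0.0394).
r_{33} = ‖u_3‖ = 1.6771.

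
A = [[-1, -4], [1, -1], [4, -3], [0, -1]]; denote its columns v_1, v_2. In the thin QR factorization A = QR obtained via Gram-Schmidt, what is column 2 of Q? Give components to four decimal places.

v_1 = (-1, 1, 4, 0); ‖v_1‖ = 4.2426, so q_1 = (-0.2357, 0.2357, 0.9428, 0.0000).
q_1·v_2 = (-0.2357)·(-4) + 0.2357·(-1) + 0.9428·(-3) + 0.0000·(-1) = -2.1213.
u_2 = v_2 + 2.1213·q_1 = (-4.5000, -0.5000, -1.0000, -1.0000).
‖u_2‖ = 4.7434, so q_2 = (-0.9487, -0.1054, -0.2108, -0.2108).

q_2 = (-0.9487, -0.1054, -0.2108, -0.2108)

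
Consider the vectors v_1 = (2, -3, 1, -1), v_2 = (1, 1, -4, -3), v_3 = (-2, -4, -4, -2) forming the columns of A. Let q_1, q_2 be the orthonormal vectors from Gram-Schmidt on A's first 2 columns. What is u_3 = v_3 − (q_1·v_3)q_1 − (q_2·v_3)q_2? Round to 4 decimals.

u_3 = (-3.5960, -3.1771, -1.9701, 0.3691)

v_1 = (2, -3, 1, -1); ‖v_1‖ = 3.8730, so q_1 = (0.5164, -0.7746, 0.2582, -0.2582).
q_1·v_2 = 0.5164·1 + (-0.7746)·1 + 0.2582·(-4) + (-0.2582)·(-3) = -0.5164.
u_2 = v_2 + 0.5164·q_1 = (1.2667, 0.6000, -3.8667, -3.1333).
‖u_2‖ = 5.1704, so q_2 = (0.2450, 0.1160, -0.7478, -0.6060).
q_1·v_3 = 0.5164·(-2) + (-0.7746)·(-4) + 0.2582·(-4) + (-0.2582)·(-2) = 1.5492; q_2·v_3 = 0.2450·(-2) + 0.1160·(-4) + (-0.7478)·(-4) + (-0.6060)·(-2) = 3.2492.
u_3 = v_3 − 1.5492·q_1 − 3.2492·q_2 = (-3.5960, -3.1771, -1.9701, 0.3691).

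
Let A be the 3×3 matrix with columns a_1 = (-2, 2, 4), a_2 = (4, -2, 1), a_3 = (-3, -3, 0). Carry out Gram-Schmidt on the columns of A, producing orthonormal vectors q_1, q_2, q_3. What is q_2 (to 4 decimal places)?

a_1 = (-2, 2, 4); ‖a_1‖ = 4.8990, so q_1 = (-0.4082, 0.4082, 0.8165).
q_1·a_2 = (-0.4082)·4 + 0.4082·(-2) + 0.8165·1 = -1.6330.
u_2 = a_2 + 1.6330·q_1 = (3.3333, -1.3333, 2.3333).
‖u_2‖ = 4.2817, so q_2 = (0.7785, -0.3114, 0.5449).

q_2 = (0.7785, -0.3114, 0.5449)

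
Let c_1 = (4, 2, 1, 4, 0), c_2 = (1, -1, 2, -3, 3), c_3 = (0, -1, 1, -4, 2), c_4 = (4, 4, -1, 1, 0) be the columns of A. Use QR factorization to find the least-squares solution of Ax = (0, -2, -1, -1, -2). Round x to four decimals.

x = (2.0583, -4.2794, 5.2690, -1.1044)

c_1 = (4, 2, 1, 4, 0); ‖c_1‖ = 6.0828, so q_1 = (0.6576, 0.3288, 0.1644, 0.6576, 0.0000).
q_1·c_2 = 0.6576·1 + 0.3288·(-1) + 0.1644·2 + 0.6576·(-3) + 0.0000·3 = -1.3152.
u_2 = c_2 + 1.3152·q_1 = (1.8649, -0.5676, 2.2162, -2.1351, 3.0000).
‖u_2‖ = 4.7191, so q_2 = (0.3952, -0.1203, 0.4696, -0.4524, 0.6357).
q_1·c_3 = 0.6576·0 + 0.3288·(-1) + 0.1644·1 + 0.6576·(-4) + 0.0000·2 = -2.7948; q_2·c_3 = 0.3952·0 + (-0.1203)·(-1) + 0.4696·1 + (-0.4524)·(-4) + 0.6357·2 = 3.6711.
u_3 = c_3 + 2.7948·q_1 − 3.6711·q_2 = (0.3871, 0.3604, -0.2646, -0.5012, -0.3337).
‖u_3‖ = 0.8440, so q_3 = (0.4587, 0.4270, -0.3135, -0.5938, -0.3954).
q_1·c_4 = 0.6576·4 + 0.3288·4 + 0.1644·(-1) + 0.6576·1 + 0.0000·0 = 4.4388; q_2·c_4 = 0.3952·4 + (-0.1203)·4 + 0.4696·(-1) + (-0.4524)·1 + 0.6357·0 = 0.1775; q_3·c_4 = 0.4587·4 + 0.4270·4 + (-0.3135)·(-1) + (-0.5938)·1 + (-0.3954)·0 = 3.2625.
u_4 = c_4 − 4.4388·q_1 − 0.1775·q_2 − 3.2625·q_3 = (-0.4855, 1.1687, -0.7905, 0.0988, 1.1772).
‖u_4‖ = 1.9031, so q_4 = (-0.2551, 0.6141, -0.4154, 0.0519, 0.6186).
Qᵀb = (-1.4796, -1.0481, 0.8440, -2.1018).
Back-substitute: x_4 = -2.1018/1.9031 = -1.1044.
x_3 = (0.8440 − 3.2625·(-1.1044))/0.8440 = 5.2690.
x_2 = (-1.0481 − 3.6711·5.2690 − 0.1775·(-1.1044))/4.7191 = -4.2794.
x_1 = (-1.4796 + 1.3152·(-4.2794) + 2.7948·5.2690 − 4.4388·(-1.1044))/6.0828 = 2.0583.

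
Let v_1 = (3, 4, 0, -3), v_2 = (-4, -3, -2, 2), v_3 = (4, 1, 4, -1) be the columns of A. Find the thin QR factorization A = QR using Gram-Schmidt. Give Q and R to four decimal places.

Q = [[0.5145, -0.5295, -0.3139], [0.6860, 0.2072, -0.3606], [0.0000, -0.7827, 0.3740], [-0.5145, -0.2532, -0.7947]], R = [[5.8310, -5.1450, 3.2585], [0.0000, 2.5553, -4.7883], [0.0000, 0.0000, 0.6745]]

v_1 = (3, 4, 0, -3); ‖v_1‖ = 5.8310, so e_1 = (0.5145, 0.6860, 0.0000, -0.5145).
e_1·v_2 = 0.5145·(-4) + 0.6860·(-3) + 0.0000·(-2) + (-0.5145)·2 = -5.1450.
u_2 = v_2 + 5.1450·e_1 = (-1.3529, 0.5294, -2.0000, -0.6471).
‖u_2‖ = 2.5553, so e_2 = (-0.5295, 0.2072, -0.7827, -0.2532).
e_1·v_3 = 0.5145·4 + 0.6860·1 + 0.0000·4 + (-0.5145)·(-1) = 3.2585; e_2·v_3 = (-0.5295)·4 + 0.2072·1 + (-0.7827)·4 + (-0.2532)·(-1) = -4.7883.
u_3 = v_3 − 3.2585·e_1 + 4.7883·e_2 = (-0.2117, -0.2432, 0.2523, -0.5360).
‖u_3‖ = 0.6745, so e_3 = (-0.3139, -0.3606, 0.3740, -0.7947).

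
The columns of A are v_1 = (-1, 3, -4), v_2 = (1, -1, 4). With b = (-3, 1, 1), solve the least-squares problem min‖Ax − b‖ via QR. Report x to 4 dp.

x = (0.5294, 0.5882)

v_1 = (-1, 3, -4); ‖v_1‖ = 5.0990, so q_1 = (-0.1961, 0.5883, -0.7845).
q_1·v_2 = (-0.1961)·1 + 0.5883·(-1) + (-0.7845)·4 = -3.9223.
u_2 = v_2 + 3.9223·q_1 = (0.2308, 1.3077, 0.9231).
‖u_2‖ = 1.6172, so q_2 = (0.1427, 0.8086, 0.5708).
Qᵀb = (0.3922, 0.9513).
Back-substitute: x_2 = 0.9513/1.6172 = 0.5882.
x_1 = (0.3922 + 3.9223·0.5882)/5.0990 = 0.5294.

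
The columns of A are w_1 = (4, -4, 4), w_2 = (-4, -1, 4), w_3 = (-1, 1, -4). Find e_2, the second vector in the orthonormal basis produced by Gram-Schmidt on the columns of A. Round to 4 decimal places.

e_2 = (-0.7582, -0.1166, 0.6415)

w_1 = (4, -4, 4); ‖w_1‖ = 6.9282, so e_1 = (0.5774, -0.5774, 0.5774).
e_1·w_2 = 0.5774·(-4) + (-0.5774)·(-1) + 0.5774·4 = 0.5774.
u_2 = w_2 − 0.5774·e_1 = (-4.3333, -0.6667, 3.6667).
‖u_2‖ = 5.7155, so e_2 = (-0.7582, -0.1166, 0.6415).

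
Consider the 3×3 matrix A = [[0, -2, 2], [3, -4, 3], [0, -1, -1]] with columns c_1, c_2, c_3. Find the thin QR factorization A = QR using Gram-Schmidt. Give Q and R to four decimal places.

c_1 = (0, 3, 0); ‖c_1‖ = 3.0000, so e_1 = (0.0000, 1.0000, 0.0000).
e_1·c_2 = 0.0000·(-2) + 1.0000·(-4) + 0.0000·(-1) = -4.0000.
u_2 = c_2 + 4.0000·e_1 = (-2.0000, 0.0000, -1.0000).
‖u_2‖ = 2.2361, so e_2 = (-0.8944, 0.0000, -0.4472).
e_1·c_3 = 0.0000·2 + 1.0000·3 + 0.0000·(-1) = 3.0000; e_2·c_3 = (-0.8944)·2 + 0.0000·3 + (-0.4472)·(-1) = -1.3416.
u_3 = c_3 − 3.0000·e_1 + 1.3416·e_2 = (0.8000, 0.0000, -1.6000).
‖u_3‖ = 1.7889, so e_3 = (0.4472, 0.0000, -0.8944).

Q = [[0.0000, -0.8944, 0.4472], [1.0000, 0.0000, 0.0000], [0.0000, -0.4472, -0.8944]], R = [[3.0000, -4.0000, 3.0000], [0.0000, 2.2361, -1.3416], [0.0000, 0.0000, 1.7889]]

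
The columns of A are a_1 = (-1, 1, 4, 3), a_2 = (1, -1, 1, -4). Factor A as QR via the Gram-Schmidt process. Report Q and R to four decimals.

Q = [[-0.1925, 0.1610], [0.1925, -0.1610], [0.7698, 0.6345], [0.5774, -0.7386]], R = [[5.1962, -1.9245], [0.0000, 3.9110]]

a_1 = (-1, 1, 4, 3); ‖a_1‖ = 5.1962, so q_1 = (-0.1925, 0.1925, 0.7698, 0.5774).
q_1·a_2 = (-0.1925)·1 + 0.1925·(-1) + 0.7698·1 + 0.5774·(-4) = -1.9245.
u_2 = a_2 + 1.9245·q_1 = (0.6296, -0.6296, 2.4815, -2.8889).
‖u_2‖ = 3.9110, so q_2 = (0.1610, -0.1610, 0.6345, -0.7386).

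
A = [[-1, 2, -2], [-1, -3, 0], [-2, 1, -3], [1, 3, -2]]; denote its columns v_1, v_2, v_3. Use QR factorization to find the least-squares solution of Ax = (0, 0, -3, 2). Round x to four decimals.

v_1 = (-1, -1, -2, 1); ‖v_1‖ = 2.6458, so e_1 = (-0.3780, -0.3780, -0.7559, 0.3780).
e_1·v_2 = (-0.3780)·2 + (-0.3780)·(-3) + (-0.7559)·1 + 0.3780·3 = 0.7559.
u_2 = v_2 − 0.7559·e_1 = (2.2857, -2.7143, 1.5714, 2.7143).
‖u_2‖ = 4.7359, so e_2 = (0.4826, -0.5731, 0.3318, 0.5731).
e_1·v_3 = (-0.3780)·(-2) + (-0.3780)·0 + (-0.7559)·(-3) + 0.3780·(-2) = 2.2678; e_2·v_3 = 0.4826·(-2) + (-0.5731)·0 + 0.3318·(-3) + 0.5731·(-2) = -3.1070.
u_3 = v_3 − 2.2678·e_1 + 3.1070·e_2 = (0.3567, -0.9236, -0.2548, -1.0764).
‖u_3‖ = 1.4845, so e_3 = (0.2403, -0.6221, -0.1716, -0.7251).
Qᵀb = (3.0237, 0.1508, -0.9353).
Back-substitute: x_3 = -0.9353/1.4845 = -0.6301.
x_2 = (0.1508 + 3.1070·(-0.6301))/4.7359 = -0.3815.
x_1 = (3.0237 − 0.7559·(-0.3815) − 2.2678·(-0.6301))/2.6458 = 1.7919.

x = (1.7919, -0.3815, -0.6301)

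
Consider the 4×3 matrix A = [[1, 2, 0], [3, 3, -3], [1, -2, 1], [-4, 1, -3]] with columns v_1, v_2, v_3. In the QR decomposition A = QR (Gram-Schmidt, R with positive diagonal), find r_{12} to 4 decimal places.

q_1 = v_1/‖v_1‖ = (1, 3, 1, -4)/5.1962 = (0.1925, 0.5774, 0.1925, -0.7698).
r_{12} = q_1·v_2 = 0.9623.

r_{12} = 0.9623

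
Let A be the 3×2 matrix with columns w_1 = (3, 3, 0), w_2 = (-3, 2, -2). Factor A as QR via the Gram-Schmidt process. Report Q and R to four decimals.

e_1 = w_1/‖w_1‖ = (3, 3, 0)/4.2426 = (0.7071, 0.7071, 0.0000).
r_{12} = e_1·w_2 = -0.7071.
u_2 = w_2 + 0.7071·e_1 = (-2.5000, 2.5000, -2.0000).
‖u_2‖ = 4.0620, so e_2 = (-0.6155, 0.6155, -0.4924).

Q = [[0.7071, -0.6155], [0.7071, 0.6155], [0.0000, -0.4924]], R = [[4.2426, -0.7071], [0.0000, 4.0620]]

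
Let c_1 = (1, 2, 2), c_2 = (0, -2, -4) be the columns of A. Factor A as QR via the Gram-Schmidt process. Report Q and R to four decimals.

c_1 = (1, 2, 2); ‖c_1‖ = 3.0000, so q_1 = (0.3333, 0.6667, 0.6667).
q_1·c_2 = 0.3333·0 + 0.6667·(-2) + 0.6667·(-4) = -4.0000.
u_2 = c_2 + 4.0000·q_1 = (1.3333, 0.6667, -1.3333).
‖u_2‖ = 2.0000, so q_2 = (0.6667, 0.3333, -0.6667).

Q = [[0.3333, 0.6667], [0.6667, 0.3333], [0.6667, -0.6667]], R = [[3.0000, -4.0000], [0.0000, 2.0000]]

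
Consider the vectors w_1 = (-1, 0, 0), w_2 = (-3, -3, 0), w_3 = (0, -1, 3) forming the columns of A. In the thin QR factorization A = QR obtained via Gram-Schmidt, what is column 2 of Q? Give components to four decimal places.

q_2 = (0.0000, -1.0000, 0.0000)

w_1 = (-1, 0, 0); ‖w_1‖ = 1.0000, so q_1 = (-1.0000, 0.0000, 0.0000).
q_1·w_2 = (-1.0000)·(-3) + 0.0000·(-3) + 0.0000·0 = 3.0000.
u_2 = w_2 − 3.0000·q_1 = (0.0000, -3.0000, 0.0000).
‖u_2‖ = 3.0000, so q_2 = (0.0000, -1.0000, 0.0000).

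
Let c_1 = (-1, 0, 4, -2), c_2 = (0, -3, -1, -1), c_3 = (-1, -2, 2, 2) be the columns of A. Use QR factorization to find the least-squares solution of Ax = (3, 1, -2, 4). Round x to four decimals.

x = (-1.0823, -0.7335, 0.4522)

c_1 = (-1, 0, 4, -2); ‖c_1‖ = 4.5826, so q_1 = (-0.2182, 0.0000, 0.8729, -0.4364).
q_1·c_2 = (-0.2182)·0 + 0.0000·(-3) + 0.8729·(-1) + (-0.4364)·(-1) = -0.4364.
u_2 = c_2 + 0.4364·q_1 = (-0.0952, -3.0000, -0.6190, -1.1905).
‖u_2‖ = 3.2878, so q_2 = (-0.0290, -0.9125, -0.1883, -0.3621).
q_1·c_3 = (-0.2182)·(-1) + 0.0000·(-2) + 0.8729·2 + (-0.4364)·2 = 1.0911; q_2·c_3 = (-0.0290)·(-1) + (-0.9125)·(-2) + (-0.1883)·2 + (-0.3621)·2 = 0.7531.
u_3 = c_3 − 1.0911·q_1 − 0.7531·q_2 = (-0.7401, -1.3128, 1.1894, 2.7489).
‖u_3‖ = 3.3530, so q_3 = (-0.2207, -0.3915, 0.3547, 0.8198).
Qᵀb = (-4.1461, -2.0712, 1.5162).
Back-substitute: x_3 = 1.5162/3.3530 = 0.4522.
x_2 = (-2.0712 − 0.7531·0.4522)/3.2878 = -0.7335.
x_1 = (-4.1461 + 0.4364·(-0.7335) − 1.0911·0.4522)/4.5826 = -1.0823.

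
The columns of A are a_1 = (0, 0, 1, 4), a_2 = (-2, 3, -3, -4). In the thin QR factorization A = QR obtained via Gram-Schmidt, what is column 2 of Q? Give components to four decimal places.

q_2 = (-0.4885, 0.7327, -0.4597, 0.1149)

a_1 = (0, 0, 1, 4); ‖a_1‖ = 4.1231, so q_1 = (0.0000, 0.0000, 0.2425, 0.9701).
q_1·a_2 = 0.0000·(-2) + 0.0000·3 + 0.2425·(-3) + 0.9701·(-4) = -4.6082.
u_2 = a_2 + 4.6082·q_1 = (-2.0000, 3.0000, -1.8824, 0.4706).
‖u_2‖ = 4.0945, so q_2 = (-0.4885, 0.7327, -0.4597, 0.1149).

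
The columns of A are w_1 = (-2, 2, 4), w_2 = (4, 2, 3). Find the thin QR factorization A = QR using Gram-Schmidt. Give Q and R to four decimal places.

q_1 = w_1/‖w_1‖ = (-2, 2, 4)/4.8990 = (-0.4082, 0.4082, 0.8165).
r_{12} = q_1·w_2 = 1.6330.
u_2 = w_2 − 1.6330·q_1 = (4.6667, 1.3333, 1.6667).
‖u_2‖ = 5.1316, so q_2 = (0.9094, 0.2598, 0.3248).

Q = [[-0.4082, 0.9094], [0.4082, 0.2598], [0.8165, 0.3248]], R = [[4.8990, 1.6330], [0.0000, 5.1316]]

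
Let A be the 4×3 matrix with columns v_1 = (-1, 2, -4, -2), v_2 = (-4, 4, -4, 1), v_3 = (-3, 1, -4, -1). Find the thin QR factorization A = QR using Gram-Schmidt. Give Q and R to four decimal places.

v_1 = (-1, 2, -4, -2); ‖v_1‖ = 5.0000, so q_1 = (-0.2000, 0.4000, -0.8000, -0.4000).
q_1·v_2 = (-0.2000)·(-4) + 0.4000·4 + (-0.8000)·(-4) + (-0.4000)·1 = 5.2000.
u_2 = v_2 − 5.2000·q_1 = (-2.9600, 1.9200, 0.1600, 3.0800).
‖u_2‖ = 4.6861, so q_2 = (-0.6316, 0.4097, 0.0341, 0.6573).
q_1·v_3 = (-0.2000)·(-3) + 0.4000·1 + (-0.8000)·(-4) + (-0.4000)·(-1) = 4.6000; q_2·v_3 = (-0.6316)·(-3) + 0.4097·1 + 0.0341·(-4) + 0.6573·(-1) = 1.5108.
u_3 = v_3 − 4.6000·q_1 − 1.5108·q_2 = (-1.1257, -1.4590, -0.3716, -0.1530).
‖u_3‖ = 1.8861, so q_3 = (-0.5968, -0.7736, -0.1970, -0.0811).

Q = [[-0.2000, -0.6316, -0.5968], [0.4000, 0.4097, -0.7736], [-0.8000, 0.0341, -0.1970], [-0.4000, 0.6573, -0.0811]], R = [[5.0000, 5.2000, 4.6000], [0.0000, 4.6861, 1.5108], [0.0000, 0.0000, 1.8861]]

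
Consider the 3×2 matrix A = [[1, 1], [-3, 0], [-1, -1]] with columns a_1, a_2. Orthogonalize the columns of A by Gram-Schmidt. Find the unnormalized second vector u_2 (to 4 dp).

a_1 = (1, -3, -1); ‖a_1‖ = 3.3166, so e_1 = (0.3015, -0.9045, -0.3015).
e_1·a_2 = 0.3015·1 + (-0.9045)·0 + (-0.3015)·(-1) = 0.6030.
u_2 = a_2 − 0.6030·e_1 = (0.8182, 0.5455, -0.8182).

u_2 = (0.8182, 0.5455, -0.8182)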